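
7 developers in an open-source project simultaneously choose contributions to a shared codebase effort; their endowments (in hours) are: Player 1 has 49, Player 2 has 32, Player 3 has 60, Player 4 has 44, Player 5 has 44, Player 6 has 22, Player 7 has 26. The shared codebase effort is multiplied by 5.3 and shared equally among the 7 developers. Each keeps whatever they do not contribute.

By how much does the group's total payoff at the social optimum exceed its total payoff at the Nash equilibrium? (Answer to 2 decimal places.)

The private return per contributed unit is 5.3/7 = 0.7571 < 1 for every player regardless of endowment, so the Nash equilibrium is zero contribution and the group total is Σ E_j = 49 + 32 + 60 + 44 + 44 + 22 + 26 = 277.
Each contributed unit returns 5.300 to the group, so the social optimum is full contribution by everyone: group total = 5.300 × 277 = 1468.10.
Efficiency loss = (5.300 − 1) × 277 = 1191.10.

1191.10 hours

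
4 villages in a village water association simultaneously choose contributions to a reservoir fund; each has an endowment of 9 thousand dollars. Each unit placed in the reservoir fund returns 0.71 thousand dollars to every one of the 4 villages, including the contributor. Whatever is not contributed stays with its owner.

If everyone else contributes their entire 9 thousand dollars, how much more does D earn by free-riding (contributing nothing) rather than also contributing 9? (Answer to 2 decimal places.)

2.61 thousand dollars

Switching from a contribution of 9 to 0 lets D keep an extra 9 thousand dollars, but lowers the reservoir fund by 9, which costs D their own share of that drop: 0.71 × 9 = 6.39.
Net gain = 9 − 6.39 = 2.61. The private return per contributed unit (0.71) is below 1, so free-riding is indeed the best response regardless of what the others do.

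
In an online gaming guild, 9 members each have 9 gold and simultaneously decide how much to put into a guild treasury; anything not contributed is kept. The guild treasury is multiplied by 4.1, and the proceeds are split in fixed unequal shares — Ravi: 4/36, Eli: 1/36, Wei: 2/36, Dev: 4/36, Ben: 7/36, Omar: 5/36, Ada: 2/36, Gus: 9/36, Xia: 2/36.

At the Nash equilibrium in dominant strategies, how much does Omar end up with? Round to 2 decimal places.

A player with share s gets back 4.1·s per unit contributed, so full contribution is dominant for anyone with s > 1/4.1 = 0.2439 and zero contribution is dominant for anyone below.
The only share above 0.2439 is Gus's 9/36, contributing 9; the remaining 8 contribute 0. Total contributed: 9.
Omar keeps 9 and receives 4.1 × 9 × 5/36 = 5.13 from the guild treasury, for a payoff of 14.13.

14.13 gold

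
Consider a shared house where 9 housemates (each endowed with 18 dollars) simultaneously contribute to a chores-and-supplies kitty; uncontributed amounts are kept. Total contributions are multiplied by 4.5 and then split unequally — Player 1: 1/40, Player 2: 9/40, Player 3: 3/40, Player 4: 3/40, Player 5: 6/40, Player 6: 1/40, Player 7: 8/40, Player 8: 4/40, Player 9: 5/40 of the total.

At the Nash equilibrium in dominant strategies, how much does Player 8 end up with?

Each unit j contributes comes back to j as 4.5 × (j's share), so j prefers to contribute only if that share exceeds 1/4.5 = 0.2222; otherwise keeping the unit dominates.
Player 2 alone (share 9/40) is above the threshold, contributing 18; the remaining 8 contribute 0. Total contributed: 18.
Player 8 keeps 18 and receives 4.5 × 18 × 4/40 = 8.10 from the chores-and-supplies kitty, for a payoff of 26.10.

26.10 dollars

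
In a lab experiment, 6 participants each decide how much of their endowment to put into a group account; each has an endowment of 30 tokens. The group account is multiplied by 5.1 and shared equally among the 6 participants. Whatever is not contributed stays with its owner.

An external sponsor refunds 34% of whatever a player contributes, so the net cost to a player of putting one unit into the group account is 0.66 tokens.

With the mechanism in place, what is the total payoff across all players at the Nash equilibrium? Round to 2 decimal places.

979.20 tokens

With the mechanism, a contributed unit returns (5.1/6) / 0.66 = 1.2879 per unit of net cost to the contributor — now above 1 — so contributing fully is weakly dominant for every player.
So the Nash equilibrium is full contribution by all 6; the group earns 6 × (30 × 0.34 + 5.1 × 30) = 979.20.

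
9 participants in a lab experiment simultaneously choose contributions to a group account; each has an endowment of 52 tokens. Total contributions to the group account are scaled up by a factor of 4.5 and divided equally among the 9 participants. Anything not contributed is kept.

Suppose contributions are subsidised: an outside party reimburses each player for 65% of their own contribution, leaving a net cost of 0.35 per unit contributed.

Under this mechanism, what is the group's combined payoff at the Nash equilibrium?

Under the mechanism each unit contributed yields (4.5/9) / 0.35 = 1.4286 back to its contributor per unit of net cost, which exceeds 1, making full contribution the dominant choice for everyone.
At the Nash equilibrium everyone contributes 52. Group total payoff = 9 × (52 × 0.65 + 4.5 × 52) = 2410.20.

2410.20 tokens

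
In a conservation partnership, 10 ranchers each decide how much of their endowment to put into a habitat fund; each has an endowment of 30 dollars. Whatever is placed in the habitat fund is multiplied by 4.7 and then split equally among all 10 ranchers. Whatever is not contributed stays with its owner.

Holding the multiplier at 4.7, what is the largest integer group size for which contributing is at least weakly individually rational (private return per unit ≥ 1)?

4

Private return per unit is 4.7/(group size), which is ≥ 1 whenever the group size is ≤ 4.7.
The largest such integer is 4.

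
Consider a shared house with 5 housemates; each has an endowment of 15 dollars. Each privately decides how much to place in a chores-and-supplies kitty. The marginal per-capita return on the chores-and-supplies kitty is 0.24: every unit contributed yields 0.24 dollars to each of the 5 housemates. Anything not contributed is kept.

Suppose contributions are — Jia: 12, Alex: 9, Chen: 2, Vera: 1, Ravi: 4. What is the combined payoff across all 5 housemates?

80.60 dollars

Total contributed: 12 + 9 + 2 + 1 + 4 = 28; total kept: 5 × 15 − 28 = 47.
The chores-and-supplies kitty pays out 0.24 × 5 × 28 = 33.60 in aggregate.
Group total = 47 + 33.60 = 80.60.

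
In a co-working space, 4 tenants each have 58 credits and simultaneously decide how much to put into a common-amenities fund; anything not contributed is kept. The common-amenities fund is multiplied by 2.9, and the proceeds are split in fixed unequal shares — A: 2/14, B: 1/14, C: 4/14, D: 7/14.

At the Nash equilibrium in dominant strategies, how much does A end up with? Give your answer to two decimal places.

82.03 credits

Each unit j contributes comes back to j as 2.9 × (j's share), so j prefers to contribute only if that share exceeds 1/2.9 = 0.3448; otherwise keeping the unit dominates.
D alone (share 7/14) is above the threshold, contributing 58; the remaining 3 contribute 0. Total contributed: 58.
A keeps 58 and receives 2.9 × 58 × 2/14 = 24.03 from the common-amenities fund, for a payoff of 82.03.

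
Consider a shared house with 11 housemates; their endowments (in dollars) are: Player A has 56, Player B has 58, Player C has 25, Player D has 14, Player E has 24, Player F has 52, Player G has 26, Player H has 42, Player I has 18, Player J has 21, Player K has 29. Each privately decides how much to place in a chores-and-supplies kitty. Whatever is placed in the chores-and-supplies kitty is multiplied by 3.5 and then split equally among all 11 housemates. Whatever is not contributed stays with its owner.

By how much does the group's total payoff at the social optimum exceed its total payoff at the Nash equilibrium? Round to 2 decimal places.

The private return per contributed unit is 3.5/11 = 0.3182 < 1 for every player regardless of endowment, so the Nash equilibrium is zero contribution and the group total is Σ E_j = 56 + 58 + 25 + 14 + 24 + 52 + 26 + 42 + 18 + 21 + 29 = 365.
Each contributed unit returns 3.500 to the group, so the social optimum is full contribution by everyone: group total = 3.500 × 365 = 1277.50.
Efficiency loss = (3.500 − 1) × 365 = 912.50.

912.50 dollars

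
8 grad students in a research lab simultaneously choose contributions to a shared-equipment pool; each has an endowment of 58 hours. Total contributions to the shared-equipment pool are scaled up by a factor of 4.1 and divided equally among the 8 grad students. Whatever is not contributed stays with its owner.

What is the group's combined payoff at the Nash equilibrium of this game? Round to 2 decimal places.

Each contributed unit returns 4.1/8 = 0.5125 to its contributor — below 1 — so contributing 0 is dominant for every player. At the Nash equilibrium everyone keeps their 58, and the group total is 8 × 58 = 464.

464.00 hours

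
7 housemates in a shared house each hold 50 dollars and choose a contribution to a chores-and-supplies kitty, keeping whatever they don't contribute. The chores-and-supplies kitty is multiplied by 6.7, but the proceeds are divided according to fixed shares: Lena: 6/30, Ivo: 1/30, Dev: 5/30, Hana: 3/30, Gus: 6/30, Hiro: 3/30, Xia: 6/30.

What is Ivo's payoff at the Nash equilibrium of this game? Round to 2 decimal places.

Player j's private return per contributed unit is 6.7 × (j's share). Contributing is weakly dominant for j when that share is at least 1/6.7 = 0.1493, and contributing 0 is dominant otherwise.
Lena, Dev, Gus and Xia clear that bar, contributing 50 each; the remaining 3 contribute 0. Total contributed: 200.
Ivo keeps 50 and receives 6.7 × 200 × 1/30 = 44.67 from the chores-and-supplies kitty, for a payoff of 94.67.

94.67 dollars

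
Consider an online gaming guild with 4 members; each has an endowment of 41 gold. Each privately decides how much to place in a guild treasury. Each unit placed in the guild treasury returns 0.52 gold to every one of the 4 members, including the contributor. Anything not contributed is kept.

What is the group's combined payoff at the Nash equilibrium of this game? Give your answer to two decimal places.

The private return per contributed unit is 0.52 < 1, so contributing 0 is dominant for every player. At the Nash equilibrium everyone keeps their 41, and the group total is 4 × 41 = 164.

164.00 gold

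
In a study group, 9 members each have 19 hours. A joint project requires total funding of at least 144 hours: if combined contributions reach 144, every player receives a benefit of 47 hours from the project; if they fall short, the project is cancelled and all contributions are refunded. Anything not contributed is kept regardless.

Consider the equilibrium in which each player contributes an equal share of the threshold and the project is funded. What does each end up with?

50 hours

Equal share of the threshold: 144/9 = 16.
At this profile no one gains by cutting their contribution: any cut drops the total below 144, the project is cancelled, contributions are refunded, and the deviator ends with 19, which is less than 19 − 16 + 47 = 50. Contributing more than 16 just wastes the excess. So contributing exactly 16 is a best response.
Each player's payoff: 19 − 16 + 47 = 50.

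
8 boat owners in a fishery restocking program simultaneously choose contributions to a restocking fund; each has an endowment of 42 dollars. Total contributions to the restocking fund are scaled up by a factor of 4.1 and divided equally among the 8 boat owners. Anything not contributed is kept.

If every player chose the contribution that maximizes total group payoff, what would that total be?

Each contributed unit returns 4.100 to the group as a whole (0.5125 to each of 8 players), which exceeds 1, so the social optimum is full contribution: group total = 4.100 × 336 = 1377.60.

1377.60 dollars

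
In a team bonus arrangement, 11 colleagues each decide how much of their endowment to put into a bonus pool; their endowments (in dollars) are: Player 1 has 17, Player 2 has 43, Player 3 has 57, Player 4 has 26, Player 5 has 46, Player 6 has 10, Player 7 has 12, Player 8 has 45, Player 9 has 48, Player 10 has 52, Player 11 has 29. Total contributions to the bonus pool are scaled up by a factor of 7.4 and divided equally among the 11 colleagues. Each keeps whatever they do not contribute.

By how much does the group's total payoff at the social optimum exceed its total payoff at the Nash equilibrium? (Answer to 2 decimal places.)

The private return per contributed unit is 7.4/11 = 0.6727 < 1 for every player regardless of endowment, so the Nash equilibrium is zero contribution and the group total is Σ E_j = 17 + 43 + 57 + 26 + 46 + 10 + 12 + 45 + 48 + 52 + 29 = 385.
Each contributed unit returns 7.400 to the group, so the social optimum is full contribution by everyone: group total = 7.400 × 385 = 2849.00.
Efficiency loss = (7.400 − 1) × 385 = 2464.00.

2464.00 dollars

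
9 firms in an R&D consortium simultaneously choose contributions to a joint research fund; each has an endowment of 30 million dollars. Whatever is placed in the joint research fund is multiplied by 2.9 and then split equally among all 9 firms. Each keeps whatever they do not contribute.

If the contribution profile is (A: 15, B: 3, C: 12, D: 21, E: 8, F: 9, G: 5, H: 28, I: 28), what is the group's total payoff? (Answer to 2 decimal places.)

Total contributed: 15 + 3 + 12 + 21 + 8 + 9 + 5 + 28 + 28 = 129; total kept: 9 × 30 − 129 = 141.
The joint research fund pays out 2.9 × 129 = 374.10 in aggregate.
Group total = 141 + 374.10 = 515.10.

515.10 million dollars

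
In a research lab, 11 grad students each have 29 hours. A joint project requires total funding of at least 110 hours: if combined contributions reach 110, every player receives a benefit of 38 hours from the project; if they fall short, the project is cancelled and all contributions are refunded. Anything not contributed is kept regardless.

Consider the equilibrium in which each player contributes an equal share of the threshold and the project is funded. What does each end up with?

Equal share of the threshold: 110/11 = 10.
At this profile no one gains by cutting their contribution: any cut drops the total below 110, the project is cancelled, contributions are refunded, and the deviator ends with 29, which is less than 29 − 10 + 38 = 57. Contributing more than 10 just wastes the excess. So contributing exactly 10 is a best response.
Each player's payoff: 29 − 10 + 38 = 57.

57 hours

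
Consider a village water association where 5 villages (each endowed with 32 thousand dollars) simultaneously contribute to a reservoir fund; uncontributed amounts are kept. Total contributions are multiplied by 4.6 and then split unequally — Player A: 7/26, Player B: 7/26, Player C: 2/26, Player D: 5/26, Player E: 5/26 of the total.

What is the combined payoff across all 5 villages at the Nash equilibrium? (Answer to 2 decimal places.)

390.40 thousand dollars

A player with share s gets back 4.6·s per unit contributed, so full contribution is dominant for anyone with s > 1/4.6 = 0.2174 and zero contribution is dominant for anyone below.
Player A and Player B are above the threshold, contributing 32 each; the remaining 3 contribute 0. Total contributed: 64.
The reservoir fund pays out 4.6 × 64 = 294.40 in total (split across the unequal shares, but the aggregate is all that matters for the group sum).
The 3 free-riders keep 32 each, adding 96. Group total = 96 + 294.40 = 390.40.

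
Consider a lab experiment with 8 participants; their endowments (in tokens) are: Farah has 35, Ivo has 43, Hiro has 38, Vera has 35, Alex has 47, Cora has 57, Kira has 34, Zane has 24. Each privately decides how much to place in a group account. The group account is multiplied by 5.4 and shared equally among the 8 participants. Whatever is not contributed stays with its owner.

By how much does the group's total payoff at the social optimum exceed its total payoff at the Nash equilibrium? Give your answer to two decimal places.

The private return per contributed unit is 5.4/8 = 0.6750 < 1 for every player regardless of endowment, so the Nash equilibrium is zero contribution and the group total is Σ E_j = 35 + 43 + 38 + 35 + 47 + 57 + 34 + 24 = 313.
Each contributed unit returns 5.400 to the group, so the social optimum is full contribution by everyone: group total = 5.400 × 313 = 1690.20.
Efficiency loss = (5.400 − 1) × 313 = 1377.20.

1377.20 tokens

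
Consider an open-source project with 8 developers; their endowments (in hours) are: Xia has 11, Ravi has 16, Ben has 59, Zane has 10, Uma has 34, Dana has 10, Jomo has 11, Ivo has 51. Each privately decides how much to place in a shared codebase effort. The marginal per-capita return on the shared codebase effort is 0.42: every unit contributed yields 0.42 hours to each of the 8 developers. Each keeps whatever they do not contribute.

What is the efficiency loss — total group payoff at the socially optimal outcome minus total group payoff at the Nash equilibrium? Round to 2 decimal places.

476.72 hours

The private return per contributed unit is 0.42 < 1 for everyone, so the Nash equilibrium is zero contribution and the group total is Σ E_j = 11 + 16 + 59 + 10 + 34 + 10 + 11 + 51 = 202.
Each contributed unit returns 3.360 to the group, so the social optimum is full contribution by everyone: group total = 3.360 × 202 = 678.72.
Efficiency loss = (3.360 − 1) × 202 = 476.72.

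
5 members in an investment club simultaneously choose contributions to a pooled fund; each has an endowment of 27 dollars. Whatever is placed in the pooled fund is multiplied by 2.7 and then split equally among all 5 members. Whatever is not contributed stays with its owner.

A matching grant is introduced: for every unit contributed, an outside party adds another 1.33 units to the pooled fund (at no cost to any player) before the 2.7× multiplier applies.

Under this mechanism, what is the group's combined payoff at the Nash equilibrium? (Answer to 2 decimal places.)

849.29 dollars

With the mechanism, a contributed unit returns 2.7 × 2.33 / 5 = 1.2582 per unit of net cost to the contributor — now above 1 — so contributing fully is weakly dominant for every player.
At the Nash equilibrium everyone contributes 27. Group total payoff = 2.7 × 2.33 × 135 = 849.29.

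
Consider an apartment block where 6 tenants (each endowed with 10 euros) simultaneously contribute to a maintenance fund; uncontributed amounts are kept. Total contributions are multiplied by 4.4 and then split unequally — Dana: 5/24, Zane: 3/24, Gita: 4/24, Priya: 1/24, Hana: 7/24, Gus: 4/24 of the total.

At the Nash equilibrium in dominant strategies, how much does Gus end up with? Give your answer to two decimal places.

Each unit j contributes comes back to j as 4.4 × (j's share), so j prefers to contribute only if that share exceeds 1/4.4 = 0.2273; otherwise keeping the unit dominates.
The only share above 0.2273 is Hana's 7/24, contributing 10; the remaining 5 contribute 0. Total contributed: 10.
Gus keeps 10 and receives 4.4 × 10 × 4/24 = 7.33 from the maintenance fund, for a payoff of 17.33.

17.33 euros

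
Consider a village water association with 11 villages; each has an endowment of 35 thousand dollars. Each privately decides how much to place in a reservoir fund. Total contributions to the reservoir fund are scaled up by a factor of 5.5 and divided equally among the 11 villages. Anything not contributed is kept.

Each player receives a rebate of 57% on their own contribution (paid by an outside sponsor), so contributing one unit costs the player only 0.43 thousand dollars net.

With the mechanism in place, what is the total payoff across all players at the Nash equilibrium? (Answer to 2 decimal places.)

Under the mechanism each unit contributed yields (5.5/11) / 0.43 = 1.1628 back to its contributor per unit of net cost, which exceeds 1, making full contribution the dominant choice for everyone.
So the Nash equilibrium is full contribution by all 11; the group earns 11 × (35 × 0.57 + 5.5 × 35) = 2336.95.

2336.95 thousand dollars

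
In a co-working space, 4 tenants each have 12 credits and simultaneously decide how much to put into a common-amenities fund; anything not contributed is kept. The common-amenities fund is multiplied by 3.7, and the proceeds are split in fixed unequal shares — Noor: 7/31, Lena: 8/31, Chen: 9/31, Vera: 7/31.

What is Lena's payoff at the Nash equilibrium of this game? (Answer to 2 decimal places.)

Each unit j contributes comes back to j as 3.7 × (j's share), so j prefers to contribute only if that share exceeds 1/3.7 = 0.2703; otherwise keeping the unit dominates.
Only Chen (9/31) clears that bar, contributing 12; the remaining 3 contribute 0. Total contributed: 12.
Lena keeps 12 and receives 3.7 × 12 × 8/31 = 11.46 from the common-amenities fund, for a payoff of 23.46.

23.46 credits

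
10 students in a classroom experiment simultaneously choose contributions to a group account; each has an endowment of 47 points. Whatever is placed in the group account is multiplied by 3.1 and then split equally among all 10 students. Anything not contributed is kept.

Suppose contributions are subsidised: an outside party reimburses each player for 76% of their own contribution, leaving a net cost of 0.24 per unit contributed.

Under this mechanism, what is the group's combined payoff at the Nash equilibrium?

The effective private return per unit is now (3.1/10) / 0.24 = 1.2917 > 1, so every player's dominant strategy flips to full contribution.
At the Nash equilibrium everyone contributes 47. Group total payoff = 10 × (47 × 0.76 + 3.1 × 47) = 1814.20.

1814.20 points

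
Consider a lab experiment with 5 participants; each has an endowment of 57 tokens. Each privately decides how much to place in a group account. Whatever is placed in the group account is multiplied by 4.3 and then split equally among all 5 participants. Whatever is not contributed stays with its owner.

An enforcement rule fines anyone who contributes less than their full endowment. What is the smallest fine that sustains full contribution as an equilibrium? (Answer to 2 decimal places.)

Given the others contribute fully, the best deviation is to contribute 0 (any partial contribution still incurs the fine and gives up units whose private return 0.8600 is below 1).
Deviating from 57 to 0 saves 57 tokens but forfeits the deviator's share of the drop in the group account: 4.3/5 × 57 = 49.02.
So the deviation gain is 57 − 49.02 = 7.98, and the fine must be at least 7.98 tokens to wipe it out.

7.98 tokens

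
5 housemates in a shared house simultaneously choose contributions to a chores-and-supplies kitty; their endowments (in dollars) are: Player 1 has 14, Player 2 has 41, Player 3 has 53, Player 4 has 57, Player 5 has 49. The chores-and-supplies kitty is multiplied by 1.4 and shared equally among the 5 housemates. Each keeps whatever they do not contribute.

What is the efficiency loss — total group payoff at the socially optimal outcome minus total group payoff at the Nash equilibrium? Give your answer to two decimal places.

85.60 dollars

The private return per contributed unit is 1.4/5 = 0.2800 < 1 for every player regardless of endowment, so the Nash equilibrium is zero contribution and the group total is Σ E_j = 14 + 41 + 53 + 57 + 49 = 214.
Each contributed unit returns 1.400 to the group, so the social optimum is full contribution by everyone: group total = 1.400 × 214 = 299.60.
Efficiency loss = (1.400 − 1) × 214 = 85.60.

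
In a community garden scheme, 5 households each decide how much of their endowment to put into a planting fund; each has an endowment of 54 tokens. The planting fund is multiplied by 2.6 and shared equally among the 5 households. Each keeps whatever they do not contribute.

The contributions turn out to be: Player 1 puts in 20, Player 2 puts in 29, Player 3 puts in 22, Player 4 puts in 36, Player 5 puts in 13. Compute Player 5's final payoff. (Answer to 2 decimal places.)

Total contributed: 20 + 29 + 22 + 36 + 13 = 120.
Each receives 2.6 × 120 / 5 = 62.40 from the planting fund.
Player 5 keeps 54 − 13 = 41, so Player 5's payoff is 41 + 62.40 = 103.40.

103.40 tokens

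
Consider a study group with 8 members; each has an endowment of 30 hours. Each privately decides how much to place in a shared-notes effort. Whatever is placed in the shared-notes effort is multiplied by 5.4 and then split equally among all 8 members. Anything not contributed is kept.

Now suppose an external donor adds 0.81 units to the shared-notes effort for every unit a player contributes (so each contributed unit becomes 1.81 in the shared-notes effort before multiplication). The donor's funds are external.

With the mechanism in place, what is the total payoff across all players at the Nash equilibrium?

2345.76 hours

The effective private return per unit is now 5.4 × 1.81 / 8 = 1.2218 > 1, so every player's dominant strategy flips to full contribution.
At the Nash equilibrium everyone contributes 30. Group total payoff = 5.4 × 1.81 × 240 = 2345.76.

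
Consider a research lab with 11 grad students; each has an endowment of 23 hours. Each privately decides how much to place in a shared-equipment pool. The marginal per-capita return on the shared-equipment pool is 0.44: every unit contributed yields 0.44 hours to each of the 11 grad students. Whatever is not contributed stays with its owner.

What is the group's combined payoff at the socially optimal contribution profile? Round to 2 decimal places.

Each contributed unit returns 4.840 to the group as a whole (0.44 to each of 11 players), which exceeds 1, so the social optimum is full contribution: group total = 4.840 × 253 = 1224.52.

1224.52 hours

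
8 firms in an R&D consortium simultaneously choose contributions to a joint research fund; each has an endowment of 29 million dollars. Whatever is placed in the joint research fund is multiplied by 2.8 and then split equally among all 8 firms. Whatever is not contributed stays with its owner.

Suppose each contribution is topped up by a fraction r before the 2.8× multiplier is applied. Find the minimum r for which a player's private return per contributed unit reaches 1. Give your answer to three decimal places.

1.857

With matching at rate r, one contributed unit becomes (1 + r) in the joint research fund and returns 2.8 × (1 + r) / 8 to the contributor.
Setting this equal to 1: 1 + r = 8/2.8 = 2.8571.
So the minimum matching rate is r = 2.8571 − 1 = 1.857.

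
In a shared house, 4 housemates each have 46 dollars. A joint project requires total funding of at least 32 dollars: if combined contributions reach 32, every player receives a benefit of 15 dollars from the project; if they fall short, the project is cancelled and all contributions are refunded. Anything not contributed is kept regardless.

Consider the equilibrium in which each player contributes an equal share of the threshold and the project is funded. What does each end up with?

53 dollars

Equal share of the threshold: 32/4 = 8.
At this profile no one gains by cutting their contribution: any cut drops the total below 32, the project is cancelled, contributions are refunded, and the deviator ends with 46, which is less than 46 − 8 + 15 = 53. Contributing more than 8 just wastes the excess. So contributing exactly 8 is a best response.
Each player's payoff: 46 − 8 + 15 = 53.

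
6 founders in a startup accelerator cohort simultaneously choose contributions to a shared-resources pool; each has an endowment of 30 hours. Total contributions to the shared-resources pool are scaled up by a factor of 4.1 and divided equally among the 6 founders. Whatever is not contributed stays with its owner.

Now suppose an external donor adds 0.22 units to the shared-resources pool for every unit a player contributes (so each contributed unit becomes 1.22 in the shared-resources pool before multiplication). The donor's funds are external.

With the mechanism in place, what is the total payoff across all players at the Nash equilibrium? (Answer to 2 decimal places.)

180.00 hours

With the mechanism, a contributed unit returns 4.1 × 1.22 / 6 = 0.8337 per unit of net cost — still below 1 — so contributing 0 remains dominant for every player.
At the Nash equilibrium no one contributes; group total payoff = 6 × 30 = 180.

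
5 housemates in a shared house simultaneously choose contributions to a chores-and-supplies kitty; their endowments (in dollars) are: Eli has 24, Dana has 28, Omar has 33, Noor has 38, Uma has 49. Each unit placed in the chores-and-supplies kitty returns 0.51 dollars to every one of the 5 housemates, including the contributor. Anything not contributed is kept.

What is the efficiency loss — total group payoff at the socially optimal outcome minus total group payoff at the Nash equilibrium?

266.60 dollars

The private return per contributed unit is 0.51 < 1 for everyone, so the Nash equilibrium is zero contribution and the group total is Σ E_j = 24 + 28 + 33 + 38 + 49 = 172.
Each contributed unit returns 2.550 to the group, so the social optimum is full contribution by everyone: group total = 2.550 × 172 = 438.60.
Efficiency loss = (2.550 − 1) × 172 = 266.60.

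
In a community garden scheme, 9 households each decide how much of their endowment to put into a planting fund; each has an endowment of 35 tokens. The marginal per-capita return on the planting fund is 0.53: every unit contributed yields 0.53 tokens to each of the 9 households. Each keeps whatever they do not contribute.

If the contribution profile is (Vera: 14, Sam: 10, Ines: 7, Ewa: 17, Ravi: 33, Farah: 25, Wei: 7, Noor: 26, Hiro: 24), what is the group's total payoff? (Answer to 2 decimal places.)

929.51 tokens

Total contributed: 14 + 10 + 7 + 17 + 33 + 25 + 7 + 26 + 24 = 163; total kept: 9 × 35 − 163 = 152.
The planting fund pays out 0.53 × 9 × 163 = 777.51 in aggregate.
Group total = 152 + 777.51 = 929.51.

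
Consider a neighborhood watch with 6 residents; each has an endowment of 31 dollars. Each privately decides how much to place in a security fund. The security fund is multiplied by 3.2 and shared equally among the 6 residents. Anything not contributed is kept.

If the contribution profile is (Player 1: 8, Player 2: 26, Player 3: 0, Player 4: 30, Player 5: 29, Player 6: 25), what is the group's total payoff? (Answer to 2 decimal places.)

445.60 dollars

Total contributed: 8 + 26 + 0 + 30 + 29 + 25 = 118; total kept: 6 × 31 − 118 = 68.
The security fund pays out 3.2 × 118 = 377.60 in aggregate.
Group total = 68 + 377.60 = 445.60.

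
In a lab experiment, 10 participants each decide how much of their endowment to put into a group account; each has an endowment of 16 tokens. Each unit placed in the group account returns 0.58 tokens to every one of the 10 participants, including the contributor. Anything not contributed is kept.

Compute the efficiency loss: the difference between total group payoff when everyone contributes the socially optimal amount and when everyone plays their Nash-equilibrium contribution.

The private return per contributed unit is 0.58 < 1, so contributing 0 is dominant for every player. At the Nash equilibrium everyone keeps their 16, and the group total is 10 × 16 = 160.
Each contributed unit returns 5.800 to the group as a whole (0.58 to each of 10 players), which exceeds 1, so the social optimum is full contribution: group total = 5.800 × 160 = 928.00.
Efficiency loss = 928.00 − 160 = 768.00.

768.00 tokens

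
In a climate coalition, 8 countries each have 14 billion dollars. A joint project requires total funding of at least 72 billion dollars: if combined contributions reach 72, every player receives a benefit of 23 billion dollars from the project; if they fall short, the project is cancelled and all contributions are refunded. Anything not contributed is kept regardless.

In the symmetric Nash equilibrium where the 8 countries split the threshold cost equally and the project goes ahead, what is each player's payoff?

28 billion dollars

Equal share of the threshold: 72/8 = 9.
At this profile no one gains by cutting their contribution: any cut drops the total below 72, the project is cancelled, contributions are refunded, and the deviator ends with 14, which is less than 14 − 9 + 23 = 28. Contributing more than 9 just wastes the excess. So contributing exactly 9 is a best response.
Each player's payoff: 14 − 9 + 23 = 28.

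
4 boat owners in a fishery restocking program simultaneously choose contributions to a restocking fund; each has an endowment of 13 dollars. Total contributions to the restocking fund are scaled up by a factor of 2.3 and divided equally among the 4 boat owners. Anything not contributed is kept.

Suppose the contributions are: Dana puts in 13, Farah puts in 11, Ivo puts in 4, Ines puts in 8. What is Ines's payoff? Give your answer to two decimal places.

25.70 dollars

Total contributed: 13 + 11 + 4 + 8 = 36.
Each receives 2.3 × 36 / 4 = 20.70 from the restocking fund.
Ines keeps 13 − 8 = 5, so Ines's payoff is 5 + 20.70 = 25.70.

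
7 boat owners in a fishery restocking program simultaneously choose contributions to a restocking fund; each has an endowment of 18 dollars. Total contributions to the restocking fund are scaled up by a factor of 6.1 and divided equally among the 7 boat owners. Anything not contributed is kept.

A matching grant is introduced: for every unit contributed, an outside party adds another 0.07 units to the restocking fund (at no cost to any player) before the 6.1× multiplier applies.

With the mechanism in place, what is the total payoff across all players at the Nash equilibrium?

126.00 dollars

Even with the mechanism, each unit contributed returns only 6.1 × 1.07 / 7 = 0.9324 per unit of net cost, so contributing nothing is still dominant.
At the Nash equilibrium no one contributes; group total payoff = 7 × 18 = 126.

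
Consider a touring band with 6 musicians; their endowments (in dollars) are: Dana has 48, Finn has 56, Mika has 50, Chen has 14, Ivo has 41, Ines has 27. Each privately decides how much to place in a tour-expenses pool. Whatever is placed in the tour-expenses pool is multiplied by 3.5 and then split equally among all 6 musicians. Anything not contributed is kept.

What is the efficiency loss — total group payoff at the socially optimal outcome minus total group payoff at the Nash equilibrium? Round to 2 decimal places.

590.00 dollars

The private return per contributed unit is 3.5/6 = 0.5833 < 1 for every player regardless of endowment, so the Nash equilibrium is zero contribution and the group total is Σ E_j = 48 + 56 + 50 + 14 + 41 + 27 = 236.
Each contributed unit returns 3.500 to the group, so the social optimum is full contribution by everyone: group total = 3.500 × 236 = 826.00.
Efficiency loss = (3.500 − 1) × 236 = 590.00.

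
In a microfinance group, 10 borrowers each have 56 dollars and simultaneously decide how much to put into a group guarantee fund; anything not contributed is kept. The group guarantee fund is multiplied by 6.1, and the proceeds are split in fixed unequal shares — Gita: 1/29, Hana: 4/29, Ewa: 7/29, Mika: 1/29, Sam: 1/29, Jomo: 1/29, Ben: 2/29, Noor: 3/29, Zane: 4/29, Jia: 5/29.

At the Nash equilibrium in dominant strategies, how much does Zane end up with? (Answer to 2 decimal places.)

Each unit j contributes comes back to j as 6.1 × (j's share), so j prefers to contribute only if that share exceeds 1/6.1 = 0.1639; otherwise keeping the unit dominates.
Ewa and Jia clear that bar, contributing 56 each; the remaining 8 contribute 0. Total contributed: 112.
Zane keeps 56 and receives 6.1 × 112 × 4/29 = 94.23 from the group guarantee fund, for a payoff of 150.23.

150.23 dollars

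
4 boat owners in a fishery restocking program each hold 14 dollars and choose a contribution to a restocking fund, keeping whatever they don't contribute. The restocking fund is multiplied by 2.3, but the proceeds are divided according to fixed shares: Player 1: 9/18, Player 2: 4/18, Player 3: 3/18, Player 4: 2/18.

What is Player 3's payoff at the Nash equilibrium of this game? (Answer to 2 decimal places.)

19.37 dollars

Each unit j contributes comes back to j as 2.3 × (j's share), so j prefers to contribute only if that share exceeds 1/2.3 = 0.4348; otherwise keeping the unit dominates.
The only share above 0.4348 is Player 1's 9/18, contributing 14; the remaining 3 contribute 0. Total contributed: 14.
Player 3 keeps 14 and receives 2.3 × 14 × 3/18 = 5.37 from the restocking fund, for a payoff of 19.37.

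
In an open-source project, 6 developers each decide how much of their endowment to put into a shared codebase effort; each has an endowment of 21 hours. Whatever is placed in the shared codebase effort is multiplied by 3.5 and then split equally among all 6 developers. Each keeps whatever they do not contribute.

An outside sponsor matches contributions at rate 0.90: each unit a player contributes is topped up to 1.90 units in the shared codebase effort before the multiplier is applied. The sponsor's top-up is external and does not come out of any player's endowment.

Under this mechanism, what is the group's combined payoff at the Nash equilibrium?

837.90 hours

The effective private return per unit is now 3.5 × 1.90 / 6 = 1.1083 > 1, so every player's dominant strategy flips to full contribution.
So the Nash equilibrium is full contribution by all 6; the group earns 3.5 × 1.90 × 126 = 837.90.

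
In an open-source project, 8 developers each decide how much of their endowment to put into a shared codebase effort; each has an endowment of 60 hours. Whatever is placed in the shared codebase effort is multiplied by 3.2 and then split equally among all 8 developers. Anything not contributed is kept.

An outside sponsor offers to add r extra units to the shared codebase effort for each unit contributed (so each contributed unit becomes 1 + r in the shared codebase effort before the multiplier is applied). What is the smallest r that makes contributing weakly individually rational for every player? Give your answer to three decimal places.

With matching at rate r, one contributed unit becomes (1 + r) in the shared codebase effort and returns 3.2 × (1 + r) / 8 to the contributor.
Setting this equal to 1: 1 + r = 8/3.2 = 2.5000.
So the minimum matching rate is r = 2.5000 − 1 = 1.500.

1.500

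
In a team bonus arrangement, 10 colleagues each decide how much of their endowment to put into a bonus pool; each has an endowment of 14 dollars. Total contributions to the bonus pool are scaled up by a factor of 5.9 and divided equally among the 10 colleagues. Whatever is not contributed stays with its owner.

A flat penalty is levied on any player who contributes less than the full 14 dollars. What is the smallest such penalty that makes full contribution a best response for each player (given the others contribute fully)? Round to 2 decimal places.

5.74 dollars

Given the others contribute fully, the best deviation is to contribute 0 (any partial contribution still incurs the fine and gives up units whose private return 0.5900 is below 1).
Deviating from 14 to 0 saves 14 dollars but forfeits the deviator's share of the drop in the bonus pool: 5.9/10 × 14 = 8.26.
So the deviation gain is 14 − 8.26 = 5.74, and the fine must be at least 5.74 dollars to wipe it out.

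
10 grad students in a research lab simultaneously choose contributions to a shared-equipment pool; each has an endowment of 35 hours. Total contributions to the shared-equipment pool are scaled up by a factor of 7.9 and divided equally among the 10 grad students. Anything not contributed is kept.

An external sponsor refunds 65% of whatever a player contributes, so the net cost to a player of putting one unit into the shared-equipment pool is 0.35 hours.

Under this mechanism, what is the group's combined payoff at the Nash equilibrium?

2992.50 hours

The effective private return per unit is now (7.9/10) / 0.35 = 2.2571 > 1, so every player's dominant strategy flips to full contribution.
At the Nash equilibrium everyone contributes 35. Group total payoff = 10 × (35 × 0.65 + 7.9 × 35) = 2992.50.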